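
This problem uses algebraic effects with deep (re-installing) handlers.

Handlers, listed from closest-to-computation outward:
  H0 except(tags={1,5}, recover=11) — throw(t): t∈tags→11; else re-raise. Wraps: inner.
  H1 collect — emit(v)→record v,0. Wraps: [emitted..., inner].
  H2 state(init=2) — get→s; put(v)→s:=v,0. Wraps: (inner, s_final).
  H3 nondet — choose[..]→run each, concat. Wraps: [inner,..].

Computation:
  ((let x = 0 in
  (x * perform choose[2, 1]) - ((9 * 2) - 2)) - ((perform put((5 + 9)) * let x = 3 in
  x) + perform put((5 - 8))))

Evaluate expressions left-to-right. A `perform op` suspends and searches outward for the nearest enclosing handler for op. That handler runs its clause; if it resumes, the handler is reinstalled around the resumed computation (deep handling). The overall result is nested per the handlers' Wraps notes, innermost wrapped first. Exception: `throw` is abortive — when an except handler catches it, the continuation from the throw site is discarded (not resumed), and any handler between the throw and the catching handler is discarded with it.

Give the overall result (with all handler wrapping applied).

Answer: [([-16], -3), ([-16], -3)]

Step-by-step:
choose[2, 1] @ H3
  branch[0] choose=2:
    put(14) @ H2 ⇒ s:=14
    put(-3) @ H2 ⇒ s:=-3
    H0 returns -16
    H1 returns [-16]
    H2 returns ([-16], -3)
    H3 returns [([-16], -3)]
  branch[1] choose=1:
    put(14) @ H2 ⇒ s:=14
    put(-3) @ H2 ⇒ s:=-3
    H0 returns -16
    H1 returns [-16]
    H2 returns ([-16], -3)
    H3 returns [([-16], -3)]
= [([-16], -3), ([-16], -3)]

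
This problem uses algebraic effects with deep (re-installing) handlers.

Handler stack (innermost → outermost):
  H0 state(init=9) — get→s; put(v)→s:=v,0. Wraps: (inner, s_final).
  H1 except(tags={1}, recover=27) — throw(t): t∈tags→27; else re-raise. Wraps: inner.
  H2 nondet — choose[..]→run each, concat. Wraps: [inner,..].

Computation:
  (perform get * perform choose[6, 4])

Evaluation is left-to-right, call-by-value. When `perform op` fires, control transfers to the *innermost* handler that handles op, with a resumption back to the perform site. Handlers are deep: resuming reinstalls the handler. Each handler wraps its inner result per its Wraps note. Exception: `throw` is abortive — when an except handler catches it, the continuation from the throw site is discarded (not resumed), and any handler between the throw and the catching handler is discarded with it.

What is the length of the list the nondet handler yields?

Answer: 2

Working:
get @ H0 ⇒ 9
choose[6, 4] @ H2
  branch[0] choose=6:
    H0 returns (54, 9)
    H1 returns (54, 9)
    H2 returns [(54, 9)]
  branch[1] choose=4:
    H0 returns (36, 9)
    H1 returns (36, 9)
    H2 returns [(36, 9)]
= [(54, 9), (36, 9)]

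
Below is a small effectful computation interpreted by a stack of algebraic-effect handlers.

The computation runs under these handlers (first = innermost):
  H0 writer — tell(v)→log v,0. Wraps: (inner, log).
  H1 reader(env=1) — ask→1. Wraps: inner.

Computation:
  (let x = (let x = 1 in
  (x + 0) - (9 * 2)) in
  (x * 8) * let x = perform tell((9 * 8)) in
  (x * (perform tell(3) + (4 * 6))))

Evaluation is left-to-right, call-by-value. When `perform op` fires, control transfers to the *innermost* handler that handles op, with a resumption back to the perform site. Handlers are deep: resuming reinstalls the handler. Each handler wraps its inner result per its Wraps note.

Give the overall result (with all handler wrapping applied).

Working:
tell(72) @ H0 ⇒ log+=72
tell(3) @ H0 ⇒ log+=3
H0 returns (0, (72, 3))
H1 returns (0, (72, 3))
= (0, (72, 3))

Answer: (0, (72, 3))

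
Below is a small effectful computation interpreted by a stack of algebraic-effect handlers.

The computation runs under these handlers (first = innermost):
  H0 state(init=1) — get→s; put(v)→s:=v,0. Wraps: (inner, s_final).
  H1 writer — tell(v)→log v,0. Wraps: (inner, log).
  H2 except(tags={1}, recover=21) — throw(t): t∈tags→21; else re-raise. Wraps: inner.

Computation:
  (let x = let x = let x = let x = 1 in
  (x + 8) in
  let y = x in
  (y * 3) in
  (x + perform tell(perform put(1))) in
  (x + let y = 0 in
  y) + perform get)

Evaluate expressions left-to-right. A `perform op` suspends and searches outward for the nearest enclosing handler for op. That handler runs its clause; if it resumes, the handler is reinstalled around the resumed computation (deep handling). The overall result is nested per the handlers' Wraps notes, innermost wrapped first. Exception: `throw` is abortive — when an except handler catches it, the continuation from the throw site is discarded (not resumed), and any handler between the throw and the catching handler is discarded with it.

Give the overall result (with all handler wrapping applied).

Answer: ((28, 1), (0))

Working:
put(1) @ H0 ⇒ s:=1
tell(0) @ H1 ⇒ log+=0
get @ H0 ⇒ 1
H0 returns (28, 1)
H1 returns ((28, 1), (0))
H2 returns ((28, 1), (0))
= ((28, 1), (0))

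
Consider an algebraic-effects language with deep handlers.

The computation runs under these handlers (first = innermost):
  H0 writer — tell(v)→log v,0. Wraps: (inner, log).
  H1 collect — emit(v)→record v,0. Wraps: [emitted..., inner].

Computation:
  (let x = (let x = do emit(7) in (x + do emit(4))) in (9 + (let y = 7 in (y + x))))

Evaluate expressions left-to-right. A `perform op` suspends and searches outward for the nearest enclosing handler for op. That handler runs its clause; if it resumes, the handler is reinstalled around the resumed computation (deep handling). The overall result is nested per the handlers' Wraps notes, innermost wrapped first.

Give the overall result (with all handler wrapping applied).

Answer: [7, 4, (16, ())]

Evaluation trace:
emit(7) @ H1 ⇒ out+=7
emit(4) @ H1 ⇒ out+=4
H0 returns (16, ())
H1 returns [7, 4, (16, ())]
= [7, 4, (16, ())]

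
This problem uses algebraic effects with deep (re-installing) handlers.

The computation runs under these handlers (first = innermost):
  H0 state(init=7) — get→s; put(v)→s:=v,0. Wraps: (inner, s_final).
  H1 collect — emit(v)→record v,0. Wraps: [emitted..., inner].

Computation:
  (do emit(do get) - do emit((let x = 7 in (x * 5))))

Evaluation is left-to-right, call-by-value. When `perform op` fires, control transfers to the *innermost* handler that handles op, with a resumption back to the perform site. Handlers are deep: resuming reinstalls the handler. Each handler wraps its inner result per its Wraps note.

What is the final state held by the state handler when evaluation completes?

Evaluation trace:
get @ H0 ⇒ 7
emit(7) @ H1 ⇒ out+=7
emit(35) @ H1 ⇒ out+=35
H0 returns (0, 7)
H1 returns [7, 35, (0, 7)]
= [7, 35, (0, 7)]

Answer: 7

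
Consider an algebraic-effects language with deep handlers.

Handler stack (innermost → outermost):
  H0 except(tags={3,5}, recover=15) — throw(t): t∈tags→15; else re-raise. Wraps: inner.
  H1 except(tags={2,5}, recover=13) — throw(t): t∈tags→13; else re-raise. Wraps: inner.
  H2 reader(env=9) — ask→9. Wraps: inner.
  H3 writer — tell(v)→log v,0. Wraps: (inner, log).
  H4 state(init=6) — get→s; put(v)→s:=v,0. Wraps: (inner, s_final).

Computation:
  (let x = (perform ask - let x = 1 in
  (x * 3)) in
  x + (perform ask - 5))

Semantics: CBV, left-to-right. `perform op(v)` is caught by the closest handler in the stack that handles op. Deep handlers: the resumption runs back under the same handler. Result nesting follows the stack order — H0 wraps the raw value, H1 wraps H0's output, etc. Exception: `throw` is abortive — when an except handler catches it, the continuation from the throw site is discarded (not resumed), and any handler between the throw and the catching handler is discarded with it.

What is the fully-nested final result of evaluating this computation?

Answer: ((10, ()), 6)

Working:
ask @ H2 ⇒ 9
ask @ H2 ⇒ 9
H0 returns 10
H1 returns 10
H2 returns 10
H3 returns (10, ())
H4 returns ((10, ()), 6)
= ((10, ()), 6)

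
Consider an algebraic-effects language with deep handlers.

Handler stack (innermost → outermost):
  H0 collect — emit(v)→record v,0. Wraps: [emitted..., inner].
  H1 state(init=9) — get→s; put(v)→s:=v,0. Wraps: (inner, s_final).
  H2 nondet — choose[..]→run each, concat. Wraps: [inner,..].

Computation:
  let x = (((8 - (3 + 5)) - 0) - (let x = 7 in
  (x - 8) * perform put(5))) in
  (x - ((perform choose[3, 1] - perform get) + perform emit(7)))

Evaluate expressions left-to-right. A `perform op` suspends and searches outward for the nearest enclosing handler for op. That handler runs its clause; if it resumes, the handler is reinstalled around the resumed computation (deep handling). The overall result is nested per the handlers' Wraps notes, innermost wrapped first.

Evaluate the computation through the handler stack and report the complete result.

Evaluation trace:
put(5) @ H1 ⇒ s:=5
choose[3, 1] @ H2
  branch[0] choose=3:
    get @ H1 ⇒ 5
    emit(7) @ H0 ⇒ out+=7
    H0 returns [7, 2]
    H1 returns ([7, 2], 5)
    H2 returns [([7, 2], 5)]
  branch[1] choose=1:
    get @ H1 ⇒ 5
    emit(7) @ H0 ⇒ out+=7
    H0 returns [7, 4]
    H1 returns ([7, 4], 5)
    H2 returns [([7, 4], 5)]
= [([7, 2], 5), ([7, 4], 5)]

Answer: [([7, 2], 5), ([7, 4], 5)]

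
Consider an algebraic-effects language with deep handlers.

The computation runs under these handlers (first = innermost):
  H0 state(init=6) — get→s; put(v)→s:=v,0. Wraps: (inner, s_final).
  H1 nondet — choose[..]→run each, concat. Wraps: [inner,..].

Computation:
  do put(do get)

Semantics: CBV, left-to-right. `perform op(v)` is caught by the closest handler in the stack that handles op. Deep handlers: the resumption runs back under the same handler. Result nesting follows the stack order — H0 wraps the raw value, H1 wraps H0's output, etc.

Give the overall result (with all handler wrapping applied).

Evaluation trace:
get @ H0 ⇒ 6
put(6) @ H0 ⇒ s:=6
H0 returns (0, 6)
H1 returns [(0, 6)]
= [(0, 6)]

Answer: [(0, 6)]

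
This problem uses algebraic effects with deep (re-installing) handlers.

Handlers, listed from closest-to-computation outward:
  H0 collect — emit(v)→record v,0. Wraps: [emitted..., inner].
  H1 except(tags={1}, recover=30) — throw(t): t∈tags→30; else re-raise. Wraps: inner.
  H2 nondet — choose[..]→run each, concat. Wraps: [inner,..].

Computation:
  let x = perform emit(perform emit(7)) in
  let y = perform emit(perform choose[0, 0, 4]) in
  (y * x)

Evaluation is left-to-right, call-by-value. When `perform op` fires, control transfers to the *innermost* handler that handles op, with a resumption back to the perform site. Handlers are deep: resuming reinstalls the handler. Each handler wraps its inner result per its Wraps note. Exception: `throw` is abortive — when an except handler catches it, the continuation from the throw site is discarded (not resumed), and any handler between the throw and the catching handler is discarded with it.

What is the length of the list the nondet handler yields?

Answer: 3

Working:
emit(7) @ H0 ⇒ out+=7
emit(0) @ H0 ⇒ out+=0
choose[0, 0, 4] @ H2
  branch[0] choose=0:
    emit(0) @ H0 ⇒ out+=0
    H0 returns [7, 0, 0, 0]
    H1 returns [7, 0, 0, 0]
    H2 returns [[7, 0, 0, 0]]
  branch[1] choose=0:
    emit(0) @ H0 ⇒ out+=0
    H0 returns [7, 0, 0, 0]
    H1 returns [7, 0, 0, 0]
    H2 returns [[7, 0, 0, 0]]
  branch[2] choose=4:
    emit(4) @ H0 ⇒ out+=4
    H0 returns [7, 0, 4, 0]
    H1 returns [7, 0, 4, 0]
    H2 returns [[7, 0, 4, 0]]
= [[7, 0, 0, 0], [7, 0, 0, 0], [7, 0, 4, 0]]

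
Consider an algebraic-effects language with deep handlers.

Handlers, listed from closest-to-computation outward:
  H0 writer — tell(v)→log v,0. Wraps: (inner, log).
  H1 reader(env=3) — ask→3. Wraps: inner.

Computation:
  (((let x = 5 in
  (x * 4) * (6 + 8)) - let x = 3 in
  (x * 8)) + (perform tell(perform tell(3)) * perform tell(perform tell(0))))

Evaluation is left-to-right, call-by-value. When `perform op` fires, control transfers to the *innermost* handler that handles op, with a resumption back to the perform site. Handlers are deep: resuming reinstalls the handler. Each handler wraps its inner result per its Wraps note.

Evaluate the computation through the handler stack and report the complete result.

Answer: (256, (3, 0, 0, 0))

Working:
tell(3) @ H0 ⇒ log+=3
tell(0) @ H0 ⇒ log+=0
tell(0) @ H0 ⇒ log+=0
tell(0) @ H0 ⇒ log+=0
H0 returns (256, (3, 0, 0, 0))
H1 returns (256, (3, 0, 0, 0))
= (256, (3, 0, 0, 0))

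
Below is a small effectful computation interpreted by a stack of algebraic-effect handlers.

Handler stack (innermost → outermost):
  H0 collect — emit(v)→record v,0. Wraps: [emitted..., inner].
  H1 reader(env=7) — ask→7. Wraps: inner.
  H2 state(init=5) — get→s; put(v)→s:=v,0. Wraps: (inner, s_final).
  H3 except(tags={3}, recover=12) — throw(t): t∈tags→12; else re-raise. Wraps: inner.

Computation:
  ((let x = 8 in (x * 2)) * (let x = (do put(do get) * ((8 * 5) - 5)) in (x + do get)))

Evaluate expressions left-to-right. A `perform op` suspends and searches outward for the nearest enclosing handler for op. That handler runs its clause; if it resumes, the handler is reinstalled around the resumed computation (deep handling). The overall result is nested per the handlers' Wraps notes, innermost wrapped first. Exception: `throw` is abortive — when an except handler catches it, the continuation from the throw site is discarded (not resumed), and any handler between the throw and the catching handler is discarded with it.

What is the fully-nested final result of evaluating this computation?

Evaluation trace:
get @ H2 ⇒ 5
put(5) @ H2 ⇒ s:=5
get @ H2 ⇒ 5
H0 returns [80]
H1 returns [80]
H2 returns ([80], 5)
H3 returns ([80], 5)
= ([80], 5)

Answer: ([80], 5)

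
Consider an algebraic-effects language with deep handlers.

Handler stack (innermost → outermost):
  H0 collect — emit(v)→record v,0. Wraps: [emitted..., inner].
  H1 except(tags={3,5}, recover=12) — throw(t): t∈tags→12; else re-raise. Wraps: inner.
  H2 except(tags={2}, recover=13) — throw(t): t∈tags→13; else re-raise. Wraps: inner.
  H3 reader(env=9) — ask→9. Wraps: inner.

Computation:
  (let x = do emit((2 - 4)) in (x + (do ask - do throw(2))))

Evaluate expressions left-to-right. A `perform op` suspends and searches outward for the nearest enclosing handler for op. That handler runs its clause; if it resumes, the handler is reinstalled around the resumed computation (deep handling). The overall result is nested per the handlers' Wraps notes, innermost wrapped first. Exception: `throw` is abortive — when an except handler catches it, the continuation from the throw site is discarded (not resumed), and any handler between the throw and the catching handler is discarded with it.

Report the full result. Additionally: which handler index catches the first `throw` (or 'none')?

Answer: 13 ; first throw caught by: H2

Evaluation trace:
emit(-2) @ H0 ⇒ out+=-2
ask @ H3 ⇒ 9
throw(2) @ H1 re-raised
throw(2) @ H2 caught ⇒ 13
H3 returns 13
= 13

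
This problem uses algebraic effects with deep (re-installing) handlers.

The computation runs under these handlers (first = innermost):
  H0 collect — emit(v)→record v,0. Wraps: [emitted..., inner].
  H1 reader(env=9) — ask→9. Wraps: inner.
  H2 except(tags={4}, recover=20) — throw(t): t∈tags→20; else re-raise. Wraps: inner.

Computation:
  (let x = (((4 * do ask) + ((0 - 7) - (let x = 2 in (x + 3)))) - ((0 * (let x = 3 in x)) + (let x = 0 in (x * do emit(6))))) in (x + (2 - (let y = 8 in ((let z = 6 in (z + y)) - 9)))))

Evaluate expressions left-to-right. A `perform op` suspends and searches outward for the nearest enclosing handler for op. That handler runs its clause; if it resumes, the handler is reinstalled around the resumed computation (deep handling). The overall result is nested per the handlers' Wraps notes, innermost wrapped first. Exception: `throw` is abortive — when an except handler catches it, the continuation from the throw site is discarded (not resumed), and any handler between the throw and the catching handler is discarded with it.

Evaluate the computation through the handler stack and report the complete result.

Answer: [6, 21]

Working:
ask @ H1 ⇒ 9
emit(6) @ H0 ⇒ out+=6
H0 returns [6, 21]
H1 returns [6, 21]
H2 returns [6, 21]
= [6, 21]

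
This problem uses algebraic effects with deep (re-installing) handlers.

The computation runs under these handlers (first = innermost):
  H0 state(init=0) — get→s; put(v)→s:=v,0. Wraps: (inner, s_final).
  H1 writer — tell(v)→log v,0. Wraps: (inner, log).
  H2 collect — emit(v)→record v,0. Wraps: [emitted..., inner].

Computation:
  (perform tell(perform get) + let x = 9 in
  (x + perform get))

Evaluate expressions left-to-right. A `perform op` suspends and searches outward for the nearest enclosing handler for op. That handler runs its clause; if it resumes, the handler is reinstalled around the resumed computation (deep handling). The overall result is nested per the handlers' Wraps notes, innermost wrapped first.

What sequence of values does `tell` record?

Step-by-step:
get @ H0 ⇒ 0
tell(0) @ H1 ⇒ log+=0
get @ H0 ⇒ 0
H0 returns (9, 0)
H1 returns ((9, 0), (0))
H2 returns [((9, 0), (0))]
= [((9, 0), (0))]

Answer: (0)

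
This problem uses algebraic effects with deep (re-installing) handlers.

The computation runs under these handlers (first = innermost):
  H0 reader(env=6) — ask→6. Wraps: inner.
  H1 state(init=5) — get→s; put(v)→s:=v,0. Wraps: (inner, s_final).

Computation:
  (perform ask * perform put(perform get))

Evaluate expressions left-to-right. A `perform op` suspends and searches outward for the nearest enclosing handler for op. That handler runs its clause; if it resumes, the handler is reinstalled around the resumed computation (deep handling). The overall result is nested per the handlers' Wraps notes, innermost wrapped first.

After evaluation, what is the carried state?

Step-by-step:
ask @ H0 ⇒ 6
get @ H1 ⇒ 5
put(5) @ H1 ⇒ s:=5
H0 returns 0
H1 returns (0, 5)
= (0, 5)

Answer: 5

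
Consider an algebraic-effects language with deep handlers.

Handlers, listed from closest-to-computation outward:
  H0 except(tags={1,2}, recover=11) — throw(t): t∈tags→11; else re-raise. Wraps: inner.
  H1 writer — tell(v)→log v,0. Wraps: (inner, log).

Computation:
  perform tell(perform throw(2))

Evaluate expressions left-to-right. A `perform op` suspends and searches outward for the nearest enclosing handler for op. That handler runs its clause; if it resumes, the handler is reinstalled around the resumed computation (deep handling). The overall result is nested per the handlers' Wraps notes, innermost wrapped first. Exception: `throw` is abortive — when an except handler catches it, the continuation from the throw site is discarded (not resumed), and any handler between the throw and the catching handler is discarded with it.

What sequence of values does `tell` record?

Working:
throw(2) @ H0 caught ⇒ 11
H1 returns (11, ())
= (11, ())

Answer: ()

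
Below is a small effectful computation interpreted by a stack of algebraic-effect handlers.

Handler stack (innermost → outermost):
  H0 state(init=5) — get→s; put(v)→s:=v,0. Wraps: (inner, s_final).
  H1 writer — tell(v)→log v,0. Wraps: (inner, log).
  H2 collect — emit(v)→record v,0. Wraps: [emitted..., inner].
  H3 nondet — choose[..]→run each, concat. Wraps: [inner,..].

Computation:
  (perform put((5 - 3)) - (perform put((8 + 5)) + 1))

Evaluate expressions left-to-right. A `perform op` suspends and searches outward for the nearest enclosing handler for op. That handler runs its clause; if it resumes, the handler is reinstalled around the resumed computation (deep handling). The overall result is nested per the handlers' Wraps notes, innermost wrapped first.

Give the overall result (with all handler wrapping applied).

Evaluation trace:
put(2) @ H0 ⇒ s:=2
put(13) @ H0 ⇒ s:=13
H0 returns (-1, 13)
H1 returns ((-1, 13), ())
H2 returns [((-1, 13), ())]
H3 returns [[((-1, 13), ())]]
= [[((-1, 13), ())]]

Answer: [[((-1, 13), ())]]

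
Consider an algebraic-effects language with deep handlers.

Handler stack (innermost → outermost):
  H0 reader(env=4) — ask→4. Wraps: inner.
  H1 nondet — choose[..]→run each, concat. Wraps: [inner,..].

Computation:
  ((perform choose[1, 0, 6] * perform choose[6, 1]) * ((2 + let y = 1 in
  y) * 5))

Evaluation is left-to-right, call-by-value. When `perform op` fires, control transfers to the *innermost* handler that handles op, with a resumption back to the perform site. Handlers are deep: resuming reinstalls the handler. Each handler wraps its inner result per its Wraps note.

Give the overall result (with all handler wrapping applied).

Working:
choose[1, 0, 6] @ H1
  branch[0] choose=1:
    choose[6, 1] @ H1
      branch[0] choose=6:
        H0 returns 90
        H1 returns [90]
      branch[1] choose=1:
        H0 returns 15
        H1 returns [15]
  branch[1] choose=0:
    choose[6, 1] @ H1
      branch[0] choose=6:
        H0 returns 0
        H1 returns [0]
      branch[1] choose=1:
        H0 returns 0
        H1 returns [0]
  branch[2] choose=6:
    choose[6, 1] @ H1
      branch[0] choose=6:
        H0 returns 540
        H1 returns [540]
      branch[1] choose=1:
        H0 returns 90
        H1 returns [90]
= [90, 15, 0, 0, 540, 90]

Answer: [90, 15, 0, 0, 540, 90]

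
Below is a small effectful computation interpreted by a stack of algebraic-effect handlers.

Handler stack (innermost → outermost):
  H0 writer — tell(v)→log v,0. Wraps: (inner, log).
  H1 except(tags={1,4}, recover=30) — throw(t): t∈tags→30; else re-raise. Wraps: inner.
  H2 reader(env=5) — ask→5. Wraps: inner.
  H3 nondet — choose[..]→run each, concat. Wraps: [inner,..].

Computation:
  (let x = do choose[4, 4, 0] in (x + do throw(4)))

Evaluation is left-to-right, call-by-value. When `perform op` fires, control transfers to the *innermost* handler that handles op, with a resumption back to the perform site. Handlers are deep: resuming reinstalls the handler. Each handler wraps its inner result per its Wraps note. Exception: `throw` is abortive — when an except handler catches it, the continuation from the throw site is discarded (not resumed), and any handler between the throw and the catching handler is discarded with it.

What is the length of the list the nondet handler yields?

Answer: 3

Step-by-step:
choose[4, 4, 0] @ H3
  branch[0] choose=4:
    throw(4) @ H1 caught ⇒ 30
    H2 returns 30
    H3 returns [30]
  branch[1] choose=4:
    throw(4) @ H1 caught ⇒ 30
    H2 returns 30
    H3 returns [30]
  branch[2] choose=0:
    throw(4) @ H1 caught ⇒ 30
    H2 returns 30
    H3 returns [30]
= [30, 30, 30]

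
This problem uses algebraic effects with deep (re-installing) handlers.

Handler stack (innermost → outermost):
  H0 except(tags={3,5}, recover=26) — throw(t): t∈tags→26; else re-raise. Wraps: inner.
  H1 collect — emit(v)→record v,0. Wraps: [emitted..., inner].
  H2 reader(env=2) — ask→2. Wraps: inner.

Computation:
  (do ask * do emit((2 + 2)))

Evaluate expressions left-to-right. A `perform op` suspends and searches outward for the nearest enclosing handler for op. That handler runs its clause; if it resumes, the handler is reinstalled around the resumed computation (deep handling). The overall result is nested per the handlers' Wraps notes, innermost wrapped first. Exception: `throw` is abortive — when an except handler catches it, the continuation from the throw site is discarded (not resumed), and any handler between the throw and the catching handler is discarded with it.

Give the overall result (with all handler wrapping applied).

Working:
ask @ H2 ⇒ 2
emit(4) @ H1 ⇒ out+=4
H0 returns 0
H1 returns [4, 0]
H2 returns [4, 0]
= [4, 0]

Answer: [4, 0]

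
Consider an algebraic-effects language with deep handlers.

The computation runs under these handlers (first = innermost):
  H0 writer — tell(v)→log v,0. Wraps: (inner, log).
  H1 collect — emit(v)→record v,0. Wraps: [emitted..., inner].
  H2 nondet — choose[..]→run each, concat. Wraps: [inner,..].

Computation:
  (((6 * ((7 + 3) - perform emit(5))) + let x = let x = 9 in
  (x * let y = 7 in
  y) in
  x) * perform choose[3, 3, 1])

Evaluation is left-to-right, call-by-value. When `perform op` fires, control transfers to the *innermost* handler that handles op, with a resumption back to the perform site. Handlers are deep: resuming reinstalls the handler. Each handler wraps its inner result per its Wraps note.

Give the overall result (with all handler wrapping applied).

Step-by-step:
emit(5) @ H1 ⇒ out+=5
choose[3, 3, 1] @ H2
  branch[0] choose=3:
    H0 returns (369, ())
    H1 returns [5, (369, ())]
    H2 returns [[5, (369, ())]]
  branch[1] choose=3:
    H0 returns (369, ())
    H1 returns [5, (369, ())]
    H2 returns [[5, (369, ())]]
  branch[2] choose=1:
    H0 returns (123, ())
    H1 returns [5, (123, ())]
    H2 returns [[5, (123, ())]]
= [[5, (369, ())], [5, (369, ())], [5, (123, ())]]

Answer: [[5, (369, ())], [5, (369, ())], [5, (123, ())]]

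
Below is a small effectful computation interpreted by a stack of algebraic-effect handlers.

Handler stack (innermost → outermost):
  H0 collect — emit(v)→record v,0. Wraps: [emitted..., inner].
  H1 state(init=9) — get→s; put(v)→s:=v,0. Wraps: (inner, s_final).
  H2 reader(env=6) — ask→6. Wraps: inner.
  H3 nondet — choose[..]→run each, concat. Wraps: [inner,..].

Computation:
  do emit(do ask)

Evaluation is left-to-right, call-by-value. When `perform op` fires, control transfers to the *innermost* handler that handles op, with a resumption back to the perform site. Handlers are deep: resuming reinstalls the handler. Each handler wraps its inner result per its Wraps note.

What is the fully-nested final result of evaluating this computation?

Step-by-step:
ask @ H2 ⇒ 6
emit(6) @ H0 ⇒ out+=6
H0 returns [6, 0]
H1 returns ([6, 0], 9)
H2 returns ([6, 0], 9)
H3 returns [([6, 0], 9)]
= [([6, 0], 9)]

Answer: [([6, 0], 9)]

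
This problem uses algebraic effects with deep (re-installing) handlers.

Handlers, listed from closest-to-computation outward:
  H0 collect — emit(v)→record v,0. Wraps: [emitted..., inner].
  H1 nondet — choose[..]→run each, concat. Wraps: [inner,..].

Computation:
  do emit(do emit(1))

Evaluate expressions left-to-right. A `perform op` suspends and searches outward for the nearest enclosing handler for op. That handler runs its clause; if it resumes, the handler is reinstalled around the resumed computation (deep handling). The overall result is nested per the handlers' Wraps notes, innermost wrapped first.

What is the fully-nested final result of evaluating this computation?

Step-by-step:
emit(1) @ H0 ⇒ out+=1
emit(0) @ H0 ⇒ out+=0
H0 returns [1, 0, 0]
H1 returns [[1, 0, 0]]
= [[1, 0, 0]]

Answer: [[1, 0, 0]]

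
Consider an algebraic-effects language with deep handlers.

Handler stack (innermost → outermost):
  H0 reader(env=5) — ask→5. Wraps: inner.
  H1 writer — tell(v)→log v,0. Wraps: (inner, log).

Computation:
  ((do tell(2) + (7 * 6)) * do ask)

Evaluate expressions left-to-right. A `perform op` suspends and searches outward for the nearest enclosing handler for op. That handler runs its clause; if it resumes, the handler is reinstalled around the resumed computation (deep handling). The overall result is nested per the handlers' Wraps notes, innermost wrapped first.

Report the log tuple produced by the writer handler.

Step-by-step:
tell(2) @ H1 ⇒ log+=2
ask @ H0 ⇒ 5
H0 returns 210
H1 returns (210, (2))
= (210, (2))

Answer: (2)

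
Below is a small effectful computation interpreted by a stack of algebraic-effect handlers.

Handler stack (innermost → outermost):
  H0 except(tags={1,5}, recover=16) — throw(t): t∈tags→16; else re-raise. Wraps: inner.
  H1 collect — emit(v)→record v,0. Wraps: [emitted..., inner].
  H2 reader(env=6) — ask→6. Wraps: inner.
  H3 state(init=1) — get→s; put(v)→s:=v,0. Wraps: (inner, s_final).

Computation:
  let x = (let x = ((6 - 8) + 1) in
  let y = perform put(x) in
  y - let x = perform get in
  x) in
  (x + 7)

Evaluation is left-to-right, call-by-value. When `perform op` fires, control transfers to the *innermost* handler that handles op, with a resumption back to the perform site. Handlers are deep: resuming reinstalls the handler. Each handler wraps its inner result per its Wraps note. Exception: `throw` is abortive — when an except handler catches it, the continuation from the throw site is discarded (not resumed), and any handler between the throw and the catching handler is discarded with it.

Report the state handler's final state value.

Answer: -1

Step-by-step:
put(-1) @ H3 ⇒ s:=-1
get @ H3 ⇒ -1
H0 returns 8
H1 returns [8]
H2 returns [8]
H3 returns ([8], -1)
= ([8], -1)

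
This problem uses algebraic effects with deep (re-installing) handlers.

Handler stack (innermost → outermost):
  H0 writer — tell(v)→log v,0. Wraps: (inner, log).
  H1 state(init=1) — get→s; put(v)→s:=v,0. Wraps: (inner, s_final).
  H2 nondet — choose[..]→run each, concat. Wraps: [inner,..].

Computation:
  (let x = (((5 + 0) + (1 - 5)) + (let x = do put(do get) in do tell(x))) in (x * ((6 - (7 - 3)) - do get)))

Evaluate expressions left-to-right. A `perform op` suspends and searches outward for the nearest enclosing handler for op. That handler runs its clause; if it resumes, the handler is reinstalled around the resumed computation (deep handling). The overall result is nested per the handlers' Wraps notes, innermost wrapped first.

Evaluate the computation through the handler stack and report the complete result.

Evaluation trace:
get @ H1 ⇒ 1
put(1) @ H1 ⇒ s:=1
tell(0) @ H0 ⇒ log+=0
get @ H1 ⇒ 1
H0 returns (1, (0))
H1 returns ((1, (0)), 1)
H2 returns [((1, (0)), 1)]
= [((1, (0)), 1)]

Answer: [((1, (0)), 1)]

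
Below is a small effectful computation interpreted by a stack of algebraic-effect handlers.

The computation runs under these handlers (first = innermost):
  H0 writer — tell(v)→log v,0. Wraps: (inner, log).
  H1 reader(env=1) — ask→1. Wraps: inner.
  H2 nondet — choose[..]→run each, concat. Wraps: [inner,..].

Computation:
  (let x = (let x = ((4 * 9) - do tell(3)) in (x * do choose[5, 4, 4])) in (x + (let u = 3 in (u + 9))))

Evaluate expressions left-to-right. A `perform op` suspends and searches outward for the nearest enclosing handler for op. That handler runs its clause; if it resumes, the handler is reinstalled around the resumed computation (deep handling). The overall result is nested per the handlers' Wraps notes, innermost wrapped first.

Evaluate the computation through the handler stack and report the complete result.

Evaluation trace:
tell(3) @ H0 ⇒ log+=3
choose[5, 4, 4] @ H2
  branch[0] choose=5:
    H0 returns (192, (3))
    H1 returns (192, (3))
    H2 returns [(192, (3))]
  branch[1] choose=4:
    H0 returns (156, (3))
    H1 returns (156, (3))
    H2 returns [(156, (3))]
  branch[2] choose=4:
    H0 returns (156, (3))
    H1 returns (156, (3))
    H2 returns [(156, (3))]
= [(192, (3)), (156, (3)), (156, (3))]

Answer: [(192, (3)), (156, (3)), (156, (3))]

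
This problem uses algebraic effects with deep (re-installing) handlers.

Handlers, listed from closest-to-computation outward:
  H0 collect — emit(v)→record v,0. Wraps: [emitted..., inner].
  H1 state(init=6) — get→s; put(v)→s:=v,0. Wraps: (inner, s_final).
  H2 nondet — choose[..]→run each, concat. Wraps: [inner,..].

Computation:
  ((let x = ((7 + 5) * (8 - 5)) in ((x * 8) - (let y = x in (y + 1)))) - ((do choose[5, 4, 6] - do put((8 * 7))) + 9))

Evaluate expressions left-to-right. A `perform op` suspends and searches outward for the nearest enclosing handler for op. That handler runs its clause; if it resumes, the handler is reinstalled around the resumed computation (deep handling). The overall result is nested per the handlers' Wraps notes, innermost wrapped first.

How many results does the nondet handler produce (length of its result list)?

Evaluation trace:
choose[5, 4, 6] @ H2
  branch[0] choose=5:
    put(56) @ H1 ⇒ s:=56
    H0 returns [237]
    H1 returns ([237], 56)
    H2 returns [([237], 56)]
  branch[1] choose=4:
    put(56) @ H1 ⇒ s:=56
    H0 returns [238]
    H1 returns ([238], 56)
    H2 returns [([238], 56)]
  branch[2] choose=6:
    put(56) @ H1 ⇒ s:=56
    H0 returns [236]
    H1 returns ([236], 56)
    H2 returns [([236], 56)]
= [([237], 56), ([238], 56), ([236], 56)]

Answer: 3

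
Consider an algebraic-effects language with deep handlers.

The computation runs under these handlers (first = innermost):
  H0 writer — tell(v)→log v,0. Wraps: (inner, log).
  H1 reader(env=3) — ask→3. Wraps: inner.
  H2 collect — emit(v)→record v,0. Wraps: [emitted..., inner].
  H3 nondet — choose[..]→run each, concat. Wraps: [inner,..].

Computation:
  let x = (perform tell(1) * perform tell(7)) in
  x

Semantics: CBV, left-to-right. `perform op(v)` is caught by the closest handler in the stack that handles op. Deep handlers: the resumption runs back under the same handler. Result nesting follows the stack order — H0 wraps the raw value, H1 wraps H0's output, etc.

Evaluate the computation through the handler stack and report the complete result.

Working:
tell(1) @ H0 ⇒ log+=1
tell(7) @ H0 ⇒ log+=7
H0 returns (0, (1, 7))
H1 returns (0, (1, 7))
H2 returns [(0, (1, 7))]
H3 returns [[(0, (1, 7))]]
= [[(0, (1, 7))]]

Answer: [[(0, (1, 7))]]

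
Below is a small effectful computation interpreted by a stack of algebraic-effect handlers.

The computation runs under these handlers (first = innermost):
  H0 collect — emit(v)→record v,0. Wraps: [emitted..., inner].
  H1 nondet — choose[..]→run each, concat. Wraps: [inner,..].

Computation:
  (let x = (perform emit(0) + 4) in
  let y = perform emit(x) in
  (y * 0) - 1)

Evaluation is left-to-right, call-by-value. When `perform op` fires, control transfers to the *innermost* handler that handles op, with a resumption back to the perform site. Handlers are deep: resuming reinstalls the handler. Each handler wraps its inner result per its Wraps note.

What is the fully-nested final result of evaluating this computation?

Step-by-step:
emit(0) @ H0 ⇒ out+=0
emit(4) @ H0 ⇒ out+=4
H0 returns [0, 4, -1]
H1 returns [[0, 4, -1]]
= [[0, 4, -1]]

Answer: [[0, 4, -1]]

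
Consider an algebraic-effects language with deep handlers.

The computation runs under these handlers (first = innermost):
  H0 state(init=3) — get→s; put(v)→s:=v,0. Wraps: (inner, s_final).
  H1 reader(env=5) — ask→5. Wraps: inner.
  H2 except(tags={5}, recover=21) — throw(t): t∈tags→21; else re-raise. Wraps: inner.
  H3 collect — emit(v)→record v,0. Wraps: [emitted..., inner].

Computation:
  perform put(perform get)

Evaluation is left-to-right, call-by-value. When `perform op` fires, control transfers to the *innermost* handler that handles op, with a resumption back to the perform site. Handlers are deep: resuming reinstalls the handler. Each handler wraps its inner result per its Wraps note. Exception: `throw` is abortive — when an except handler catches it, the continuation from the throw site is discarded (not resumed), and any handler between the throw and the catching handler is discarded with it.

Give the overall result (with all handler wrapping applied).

Evaluation trace:
get @ H0 ⇒ 3
put(3) @ H0 ⇒ s:=3
H0 returns (0, 3)
H1 returns (0, 3)
H2 returns (0, 3)
H3 returns [(0, 3)]
= [(0, 3)]

Answer: [(0, 3)]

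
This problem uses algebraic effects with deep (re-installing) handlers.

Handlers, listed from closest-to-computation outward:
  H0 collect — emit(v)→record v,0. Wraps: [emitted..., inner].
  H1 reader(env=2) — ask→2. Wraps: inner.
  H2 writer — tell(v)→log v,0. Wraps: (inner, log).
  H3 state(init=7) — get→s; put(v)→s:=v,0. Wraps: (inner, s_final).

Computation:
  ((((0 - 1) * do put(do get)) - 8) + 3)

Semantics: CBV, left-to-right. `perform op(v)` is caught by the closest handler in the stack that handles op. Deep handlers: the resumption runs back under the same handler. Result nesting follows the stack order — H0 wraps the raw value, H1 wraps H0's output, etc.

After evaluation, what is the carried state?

Evaluation trace:
get @ H3 ⇒ 7
put(7) @ H3 ⇒ s:=7
H0 returns [-5]
H1 returns [-5]
H2 returns ([-5], ())
H3 returns (([-5], ()), 7)
= (([-5], ()), 7)

Answer: 7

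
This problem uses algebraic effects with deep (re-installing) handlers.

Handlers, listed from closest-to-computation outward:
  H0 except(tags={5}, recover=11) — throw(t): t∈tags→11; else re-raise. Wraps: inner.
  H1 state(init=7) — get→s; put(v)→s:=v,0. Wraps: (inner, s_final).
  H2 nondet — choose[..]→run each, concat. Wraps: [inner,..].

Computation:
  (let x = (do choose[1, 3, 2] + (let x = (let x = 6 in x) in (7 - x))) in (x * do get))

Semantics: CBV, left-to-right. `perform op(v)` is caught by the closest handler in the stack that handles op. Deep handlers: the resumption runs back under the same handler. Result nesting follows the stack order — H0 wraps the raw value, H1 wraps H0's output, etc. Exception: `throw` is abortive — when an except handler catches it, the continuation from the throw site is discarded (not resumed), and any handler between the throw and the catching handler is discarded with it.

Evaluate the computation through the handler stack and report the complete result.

Answer: [(14, 7), (28, 7), (21, 7)]

Evaluation trace:
choose[1, 3, 2] @ H2
  branch[0] choose=1:
    get @ H1 ⇒ 7
    H0 returns 14
    H1 returns (14, 7)
    H2 returns [(14, 7)]
  branch[1] choose=3:
    get @ H1 ⇒ 7
    H0 returns 28
    H1 returns (28, 7)
    H2 returns [(28, 7)]
  branch[2] choose=2:
    get @ H1 ⇒ 7
    H0 returns 21
    H1 returns (21, 7)
    H2 returns [(21, 7)]
= [(14, 7), (28, 7), (21, 7)]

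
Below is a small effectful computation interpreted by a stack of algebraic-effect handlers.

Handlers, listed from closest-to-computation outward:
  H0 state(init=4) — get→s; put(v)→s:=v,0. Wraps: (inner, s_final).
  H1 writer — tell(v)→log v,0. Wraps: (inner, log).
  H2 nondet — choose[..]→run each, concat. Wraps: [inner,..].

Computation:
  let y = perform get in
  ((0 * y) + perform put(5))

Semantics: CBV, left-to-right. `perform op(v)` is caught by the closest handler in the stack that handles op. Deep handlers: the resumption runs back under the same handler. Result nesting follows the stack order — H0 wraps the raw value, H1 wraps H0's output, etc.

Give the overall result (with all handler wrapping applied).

Evaluation trace:
get @ H0 ⇒ 4
put(5) @ H0 ⇒ s:=5
H0 returns (0, 5)
H1 returns ((0, 5), ())
H2 returns [((0, 5), ())]
= [((0, 5), ())]

Answer: [((0, 5), ())]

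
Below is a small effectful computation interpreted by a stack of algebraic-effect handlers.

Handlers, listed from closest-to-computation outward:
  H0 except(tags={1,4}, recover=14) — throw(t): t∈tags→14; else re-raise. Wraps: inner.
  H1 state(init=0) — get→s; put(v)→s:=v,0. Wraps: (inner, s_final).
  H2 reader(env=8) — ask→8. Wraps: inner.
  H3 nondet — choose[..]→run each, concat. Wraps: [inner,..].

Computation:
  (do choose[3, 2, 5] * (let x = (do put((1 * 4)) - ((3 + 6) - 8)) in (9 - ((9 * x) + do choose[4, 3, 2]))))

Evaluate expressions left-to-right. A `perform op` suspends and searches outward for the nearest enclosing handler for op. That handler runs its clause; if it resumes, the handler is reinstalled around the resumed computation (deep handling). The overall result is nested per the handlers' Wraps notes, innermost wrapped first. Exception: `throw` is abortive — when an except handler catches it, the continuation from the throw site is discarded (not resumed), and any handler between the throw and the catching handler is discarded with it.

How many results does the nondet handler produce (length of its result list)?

Evaluation trace:
choose[3, 2, 5] @ H3
  branch[0] choose=3:
    put(4) @ H1 ⇒ s:=4
    choose[4, 3, 2] @ H3
      branch[0] choose=4:
        H0 returns 42
        H1 returns (42, 4)
        H2 returns (42, 4)
        H3 returns [(42, 4)]
      branch[1] choose=3:
        H0 returns 45
        H1 returns (45, 4)
        H2 returns (45, 4)
        H3 returns [(45, 4)]
      branch[2] choose=2:
        H0 returns 48
        H1 returns (48, 4)
        H2 returns (48, 4)
        H3 returns [(48, 4)]
  branch[1] choose=2:
    put(4) @ H1 ⇒ s:=4
    choose[4, 3, 2] @ H3
      branch[0] choose=4:
        H0 returns 28
        H1 returns (28, 4)
        H2 returns (28, 4)
        H3 returns [(28, 4)]
      branch[1] choose=3:
        H0 returns 30
        H1 returns (30, 4)
        H2 returns (30, 4)
        H3 returns [(30, 4)]
      branch[2] choose=2:
        H0 returns 32
        H1 returns (32, 4)
        H2 returns (32, 4)
        H3 returns [(32, 4)]
  branch[2] choose=5:
    put(4) @ H1 ⇒ s:=4
    choose[4, 3, 2] @ H3
      branch[0] choose=4:
        H0 returns 70
        H1 returns (70, 4)
        H2 returns (70, 4)
        H3 returns [(70, 4)]
      branch[1] choose=3:
        H0 returns 75
        H1 returns (75, 4)
        H2 returns (75, 4)
        H3 returns [(75, 4)]
      branch[2] choose=2:
        H0 returns 80
        H1 returns (80, 4)
        H2 returns (80, 4)
        H3 returns [(80, 4)]
= [(42, 4), (45, 4), (48, 4), (28, 4), (30, 4), (32, 4), (70, 4), (75, 4), (80, 4)]

Answer: 9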